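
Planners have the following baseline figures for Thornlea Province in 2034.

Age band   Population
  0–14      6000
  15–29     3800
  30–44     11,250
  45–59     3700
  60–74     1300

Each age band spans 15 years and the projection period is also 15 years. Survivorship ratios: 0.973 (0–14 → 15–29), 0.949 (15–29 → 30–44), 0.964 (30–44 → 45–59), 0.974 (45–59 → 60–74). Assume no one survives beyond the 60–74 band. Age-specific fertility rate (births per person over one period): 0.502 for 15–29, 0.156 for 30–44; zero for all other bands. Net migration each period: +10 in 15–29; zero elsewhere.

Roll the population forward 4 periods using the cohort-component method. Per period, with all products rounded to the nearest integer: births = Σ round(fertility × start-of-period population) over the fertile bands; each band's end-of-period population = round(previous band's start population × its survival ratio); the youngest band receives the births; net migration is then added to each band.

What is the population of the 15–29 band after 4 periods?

(Groups numbered youngest = 1 to oldest = 5.)
After projecting period 1:
Births: 3800 × 0.502 = 1908 ; 11250 × 0.156 = 1755 → total 3663
Group 2: 6000 × 0.973 = 5838
Group 3: 3800 × 0.949 = 3606
Group 4: 11250 × 0.964 = 10845
Group 5: 3700 × 0.974 = 3604
Net migration: Group 2 + 10 → 5848
→ [3663, 5848, 3606, 10845, 3604]
After projecting period 2:
Births: 5848 × 0.502 = 2936 ; 3606 × 0.156 = 563 → total 3499
Group 2: 3663 × 0.973 = 3564
Group 3: 5848 × 0.949 = 5550
Group 4: 3606 × 0.964 = 3476
Group 5: 10845 × 0.974 = 10563
Net migration: Group 2 + 10 → 3574
→ [3499, 3574, 5550, 3476, 10563]
After projecting period 3:
Births: 3574 × 0.502 = 1794 ; 5550 × 0.156 = 866 → total 2660
Group 2: 3499 × 0.973 = 3405
Group 3: 3574 × 0.949 = 3392
Group 4: 5550 × 0.964 = 5350
Group 5: 3476 × 0.974 = 3386
Net migration: Group 2 + 10 → 3415
→ [2660, 3415, 3392, 5350, 3386]
After projecting period 4:
Births: 3415 × 0.502 = 1714 ; 3392 × 0.156 = 529 → total 2243
Group 2: 2660 × 0.973 = 2588
Group 3: 3415 × 0.949 = 3241
Group 4: 3392 × 0.964 = 3270
Group 5: 5350 × 0.974 = 5211
Net migration: Group 2 + 10 → 2598
→ [2243, 2598, 3241, 3270, 5211]

2598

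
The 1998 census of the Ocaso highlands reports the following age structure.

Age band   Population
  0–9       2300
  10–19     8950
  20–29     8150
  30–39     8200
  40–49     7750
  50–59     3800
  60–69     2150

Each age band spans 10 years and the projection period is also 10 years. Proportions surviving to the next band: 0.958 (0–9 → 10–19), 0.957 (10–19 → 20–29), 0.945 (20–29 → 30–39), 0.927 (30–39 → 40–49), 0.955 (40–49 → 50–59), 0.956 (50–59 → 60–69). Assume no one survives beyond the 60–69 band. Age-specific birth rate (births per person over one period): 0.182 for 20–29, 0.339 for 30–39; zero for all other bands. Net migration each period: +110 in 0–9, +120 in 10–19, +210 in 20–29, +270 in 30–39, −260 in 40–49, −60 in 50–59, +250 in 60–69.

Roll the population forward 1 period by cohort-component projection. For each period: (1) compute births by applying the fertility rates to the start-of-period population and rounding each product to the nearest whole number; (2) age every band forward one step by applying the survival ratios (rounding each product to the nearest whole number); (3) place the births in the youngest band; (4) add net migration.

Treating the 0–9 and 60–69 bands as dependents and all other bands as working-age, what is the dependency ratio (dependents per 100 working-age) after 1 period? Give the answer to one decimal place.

Let group 1 be 0–9 through group 7 = 60–69.
Period 1.
Births: 8150 × 0.182 = 1483, 8200 × 0.339 = 2780 — total 4263
Group 2: 2300 × 0.958 = 2203
Group 3: 8950 × 0.957 = 8565
Group 4: 8150 × 0.945 = 7702
Group 5: 8200 × 0.927 = 7601
Group 6: 7750 × 0.955 = 7401
Group 7: 3800 × 0.956 = 3633
Net migration: Group 1 + 110 → 4373; Group 2 + 120 → 2323; Group 3 + 210 → 8775; Group 4 + 270 → 7972; Group 5 − 260 → 7341; Group 6 − 60 → 7341; Group 7 + 250 → 3883
Population now: 0–9=4373, 10–19=2323, 20–29=8775, 30–39=7972, 40–49=7341, 50–59=7341, 60–69=3883
Dependents (band 0–9 + band 60–69) = 4373 + 3883 = 8256; working-age = 33752; ratio = 8256/33752 × 100 = 24.5

24.5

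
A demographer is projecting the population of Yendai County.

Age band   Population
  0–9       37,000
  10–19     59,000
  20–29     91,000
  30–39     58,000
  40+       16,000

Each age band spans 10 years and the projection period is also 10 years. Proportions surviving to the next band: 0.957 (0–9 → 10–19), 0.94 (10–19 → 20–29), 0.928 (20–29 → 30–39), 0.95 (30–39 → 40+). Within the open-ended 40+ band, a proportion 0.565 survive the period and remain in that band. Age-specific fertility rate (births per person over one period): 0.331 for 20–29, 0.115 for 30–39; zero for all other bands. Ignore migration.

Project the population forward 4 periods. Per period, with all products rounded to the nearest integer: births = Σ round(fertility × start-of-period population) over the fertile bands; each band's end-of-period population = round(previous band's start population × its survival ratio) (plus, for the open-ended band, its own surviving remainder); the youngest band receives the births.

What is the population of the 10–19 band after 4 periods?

16208

(Bands numbered youngest = 1 to oldest = 5.)
— Period 1 —
Births: 91000 × 0.331 = 30121  |  58000 × 0.115 = 6670 — total 36791
Band 2: 37000 × 0.957 = 35409
Band 3: 59000 × 0.94 = 55460
Band 4: 91000 × 0.928 = 84448
Band 5: 58000 × 0.95 + 16000 × 0.565 = 55100 + 9040 = 64140
→ [36791, 35409, 55460, 84448, 64140]
— Period 2 —
Births: 55460 × 0.331 = 18357  |  84448 × 0.115 = 9712 — total 28069
Band 2: 36791 × 0.957 = 35209
Band 3: 35409 × 0.94 = 33284
Band 4: 55460 × 0.928 = 51467
Band 5: 84448 × 0.95 + 64140 × 0.565 = 80226 + 36239 = 116465
→ [28069, 35209, 33284, 51467, 116465]
— Period 3 —
Births: 33284 × 0.331 = 11017  |  51467 × 0.115 = 5919 — total 16936
Band 2: 28069 × 0.957 = 26862
Band 3: 35209 × 0.94 = 33096
Band 4: 33284 × 0.928 = 30888
Band 5: 51467 × 0.95 + 116465 × 0.565 = 48894 + 65803 = 114697
→ [16936, 26862, 33096, 30888, 114697]
— Period 4 —
Births: 33096 × 0.331 = 10955  |  30888 × 0.115 = 3552 — total 14507
Band 2: 16936 × 0.957 = 16208
Band 3: 26862 × 0.94 = 25250
Band 4: 33096 × 0.928 = 30713
Band 5: 30888 × 0.95 + 114697 × 0.565 = 29344 + 64804 = 94148
→ [14507, 16208, 25250, 30713, 94148]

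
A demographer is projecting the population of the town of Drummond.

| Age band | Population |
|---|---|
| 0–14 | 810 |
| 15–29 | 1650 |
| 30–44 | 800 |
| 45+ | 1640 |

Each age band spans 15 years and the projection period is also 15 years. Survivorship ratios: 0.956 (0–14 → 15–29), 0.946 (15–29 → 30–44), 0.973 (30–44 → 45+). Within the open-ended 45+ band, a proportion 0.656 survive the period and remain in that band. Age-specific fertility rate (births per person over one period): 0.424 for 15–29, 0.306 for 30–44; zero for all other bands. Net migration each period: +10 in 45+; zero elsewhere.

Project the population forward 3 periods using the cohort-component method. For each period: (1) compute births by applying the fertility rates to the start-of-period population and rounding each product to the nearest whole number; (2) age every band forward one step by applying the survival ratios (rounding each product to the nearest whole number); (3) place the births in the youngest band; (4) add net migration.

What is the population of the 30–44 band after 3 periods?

[period 1]
Births: 1650 × 0.424 = 700, 800 × 0.306 = 245 → 945
15–29: 810 × 0.956 = 774
30–44: 1650 × 0.946 = 1561
45+: 800 × 0.973 + 1640 × 0.656 = 778 + 1076 = 1854
Net migration: 45+ + 10 → 1864
→ [945, 774, 1561, 1864]
[period 2]
Births: 774 × 0.424 = 328, 1561 × 0.306 = 478 → 806
15–29: 945 × 0.956 = 903
30–44: 774 × 0.946 = 732
45+: 1561 × 0.973 + 1864 × 0.656 = 1519 + 1223 = 2742
Net migration: 45+ + 10 → 2752
→ [806, 903, 732, 2752]
[period 3]
Births: 903 × 0.424 = 383, 732 × 0.306 = 224 → 607
15–29: 806 × 0.956 = 771
30–44: 903 × 0.946 = 854
45+: 732 × 0.973 + 2752 × 0.656 = 712 + 1805 = 2517
Net migration: 45+ + 10 → 2527
→ [607, 771, 854, 2527]

854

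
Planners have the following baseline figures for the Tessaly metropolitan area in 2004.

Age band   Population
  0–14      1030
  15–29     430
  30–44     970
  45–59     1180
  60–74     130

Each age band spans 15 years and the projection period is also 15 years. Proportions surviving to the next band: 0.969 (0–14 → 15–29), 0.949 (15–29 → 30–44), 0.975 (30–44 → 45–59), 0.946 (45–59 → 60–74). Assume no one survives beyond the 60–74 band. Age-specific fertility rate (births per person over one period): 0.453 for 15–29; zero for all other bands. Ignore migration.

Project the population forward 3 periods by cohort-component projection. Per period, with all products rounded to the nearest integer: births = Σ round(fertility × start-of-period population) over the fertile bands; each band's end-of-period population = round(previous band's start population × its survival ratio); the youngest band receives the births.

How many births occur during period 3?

Let band 1 be 0–14 through band 5 = 60–74.
— Period 1 —
Births: 430 × 0.453 = 195
Band 2: 1030 × 0.969 = 998
Band 3: 430 × 0.949 = 408
Band 4: 970 × 0.975 = 946
Band 5: 1180 × 0.946 = 1116
End of period: [195, 998, 408, 946, 1116]
— Period 2 —
Births: 998 × 0.453 = 452
Band 2: 195 × 0.969 = 189
Band 3: 998 × 0.949 = 947
Band 4: 408 × 0.975 = 398
Band 5: 946 × 0.946 = 895
End of period: [452, 189, 947, 398, 895]
— Period 3 —
Births: 189 × 0.453 = 86
Band 2: 452 × 0.969 = 438
Band 3: 189 × 0.949 = 179
Band 4: 947 × 0.975 = 923
Band 5: 398 × 0.946 = 377
End of period: [86, 438, 179, 923, 377]

86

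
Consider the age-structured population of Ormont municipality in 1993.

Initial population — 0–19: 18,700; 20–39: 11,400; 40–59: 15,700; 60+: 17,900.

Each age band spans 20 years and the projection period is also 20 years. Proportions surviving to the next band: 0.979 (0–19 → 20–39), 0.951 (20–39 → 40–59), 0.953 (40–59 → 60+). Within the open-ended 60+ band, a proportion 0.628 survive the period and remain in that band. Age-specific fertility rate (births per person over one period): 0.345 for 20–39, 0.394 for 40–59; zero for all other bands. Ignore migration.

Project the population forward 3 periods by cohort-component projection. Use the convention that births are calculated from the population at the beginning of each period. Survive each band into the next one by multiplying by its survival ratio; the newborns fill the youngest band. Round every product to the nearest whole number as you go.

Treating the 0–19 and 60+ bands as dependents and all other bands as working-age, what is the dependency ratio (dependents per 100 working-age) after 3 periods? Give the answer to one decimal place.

220.8

— Period 1 —
Births: 11400 × 0.345 = 3933 ; 15700 × 0.394 = 6186 → total 10119
20–39: 18700 × 0.979 = 18307
40–59: 11400 × 0.951 = 10841
60+: 15700 × 0.953 + 17900 × 0.628 = 14962 + 11241 = 26203
→ [10119, 18307, 10841, 26203]
— Period 2 —
Births: 18307 × 0.345 = 6316 ; 10841 × 0.394 = 4271 → total 10587
20–39: 10119 × 0.979 = 9907
40–59: 18307 × 0.951 = 17410
60+: 10841 × 0.953 + 26203 × 0.628 = 10331 + 16455 = 26786
→ [10587, 9907, 17410, 26786]
— Period 3 —
Births: 9907 × 0.345 = 3418 ; 17410 × 0.394 = 6860 → total 10278
20–39: 10587 × 0.979 = 10365
40–59: 9907 × 0.951 = 9422
60+: 17410 × 0.953 + 26786 × 0.628 = 16592 + 16822 = 33414
→ [10278, 10365, 9422, 33414]
Dependents (band 0–19 + band 60+) = 10278 + 33414 = 43692; working-age = 19787; ratio = 43692/19787 × 100 = 220.8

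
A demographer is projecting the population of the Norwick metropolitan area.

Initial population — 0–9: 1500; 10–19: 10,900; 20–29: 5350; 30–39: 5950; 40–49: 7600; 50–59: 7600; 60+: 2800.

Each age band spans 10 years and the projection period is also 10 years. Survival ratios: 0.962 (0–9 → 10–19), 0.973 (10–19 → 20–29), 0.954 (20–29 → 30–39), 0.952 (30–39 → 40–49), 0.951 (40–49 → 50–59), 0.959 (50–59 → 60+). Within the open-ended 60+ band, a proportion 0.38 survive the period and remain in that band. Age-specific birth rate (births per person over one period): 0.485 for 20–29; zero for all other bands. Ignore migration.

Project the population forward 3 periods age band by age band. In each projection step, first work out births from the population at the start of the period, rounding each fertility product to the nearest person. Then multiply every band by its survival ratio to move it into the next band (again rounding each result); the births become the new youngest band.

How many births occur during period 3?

681

After projecting period 1:
Births: 5350 × 0.485 = 2595
10–19: 1500 × 0.962 = 1443
20–29: 10900 × 0.973 = 10606
30–39: 5350 × 0.954 = 5104
40–49: 5950 × 0.952 = 5664
50–59: 7600 × 0.951 = 7228
60+: 7600 × 0.959 + 2800 × 0.38 = 7288 + 1064 = 8352
Population now: 0–9=2595, 10–19=1443, 20–29=10606, 30–39=5104, 40–49=5664, 50–59=7228, 60+=8352
After projecting period 2:
Births: 10606 × 0.485 = 5144
10–19: 2595 × 0.962 = 2496
20–29: 1443 × 0.973 = 1404
30–39: 10606 × 0.954 = 10118
40–49: 5104 × 0.952 = 4859
50–59: 5664 × 0.951 = 5386
60+: 7228 × 0.959 + 8352 × 0.38 = 6932 + 3174 = 10106
Population now: 0–9=5144, 10–19=2496, 20–29=1404, 30–39=10118, 40–49=4859, 50–59=5386, 60+=10106
After projecting period 3:
Births: 1404 × 0.485 = 681
10–19: 5144 × 0.962 = 4949
20–29: 2496 × 0.973 = 2429
30–39: 1404 × 0.954 = 1339
40–49: 10118 × 0.952 = 9632
50–59: 4859 × 0.951 = 4621
60+: 5386 × 0.959 + 10106 × 0.38 = 5165 + 3840 = 9005
Population now: 0–9=681, 10–19=4949, 20–29=2429, 30–39=1339, 40–49=9632, 50–59=4621, 60+=9005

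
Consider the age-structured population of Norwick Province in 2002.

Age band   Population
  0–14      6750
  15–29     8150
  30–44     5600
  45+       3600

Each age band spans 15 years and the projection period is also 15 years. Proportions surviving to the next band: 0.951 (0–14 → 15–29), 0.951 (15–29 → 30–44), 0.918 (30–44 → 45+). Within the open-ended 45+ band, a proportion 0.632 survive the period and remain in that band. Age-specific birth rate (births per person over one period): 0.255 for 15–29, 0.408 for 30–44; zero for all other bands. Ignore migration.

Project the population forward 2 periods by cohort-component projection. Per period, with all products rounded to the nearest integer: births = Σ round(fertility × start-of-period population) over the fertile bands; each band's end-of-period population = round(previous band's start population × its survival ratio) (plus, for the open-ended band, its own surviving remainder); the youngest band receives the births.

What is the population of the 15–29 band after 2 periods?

Period 1:
Births: 8150 * 0.255 = 2078, 5600 * 0.408 = 2285 ⇒ total 4363
15–29: 6750 * 0.951 = 6419
30–44: 8150 * 0.951 = 7751
45+: 5600 * 0.918 + 3600 * 0.632 = 5141 + 2275 = 7416
Population now: 0–14=4363, 15–29=6419, 30–44=7751, 45+=7416
Period 2:
Births: 6419 * 0.255 = 1637, 7751 * 0.408 = 3162 ⇒ total 4799
15–29: 4363 * 0.951 = 4149
30–44: 6419 * 0.951 = 6104
45+: 7751 * 0.918 + 7416 * 0.632 = 7115 + 4687 = 11802
Population now: 0–14=4799, 15–29=4149, 30–44=6104, 45+=11802

4149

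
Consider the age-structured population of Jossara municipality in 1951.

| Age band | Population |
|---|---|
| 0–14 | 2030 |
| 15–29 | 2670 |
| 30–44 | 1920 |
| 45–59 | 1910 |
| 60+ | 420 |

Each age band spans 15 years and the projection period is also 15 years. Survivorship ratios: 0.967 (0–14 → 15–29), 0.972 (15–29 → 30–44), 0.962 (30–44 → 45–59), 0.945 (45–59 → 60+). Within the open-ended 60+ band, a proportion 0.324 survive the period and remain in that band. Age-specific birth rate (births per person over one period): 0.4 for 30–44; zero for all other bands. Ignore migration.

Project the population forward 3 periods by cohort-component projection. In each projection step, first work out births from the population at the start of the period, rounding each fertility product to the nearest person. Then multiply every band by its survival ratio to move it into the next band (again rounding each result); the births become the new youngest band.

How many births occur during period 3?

Call the groups 1 to 5, youngest first.
Period 1:
Births: 1920 × 0.4 = 768
Group 2: 2030 × 0.967 = 1963
Group 3: 2670 × 0.972 = 2595
Group 4: 1920 × 0.962 = 1847
Group 5: 1910 × 0.945 + 420 × 0.324 = 1805 + 136 = 1941
End of period: [768, 1963, 2595, 1847, 1941]
Period 2:
Births: 2595 × 0.4 = 1038
Group 2: 768 × 0.967 = 743
Group 3: 1963 × 0.972 = 1908
Group 4: 2595 × 0.962 = 2496
Group 5: 1847 × 0.945 + 1941 × 0.324 = 1745 + 629 = 2374
End of period: [1038, 743, 1908, 2496, 2374]
Period 3:
Births: 1908 × 0.4 = 763
Group 2: 1038 × 0.967 = 1004
Group 3: 743 × 0.972 = 722
Group 4: 1908 × 0.962 = 1835
Group 5: 2496 × 0.945 + 2374 × 0.324 = 2359 + 769 = 3128
End of period: [763, 1004, 722, 1835, 3128]

763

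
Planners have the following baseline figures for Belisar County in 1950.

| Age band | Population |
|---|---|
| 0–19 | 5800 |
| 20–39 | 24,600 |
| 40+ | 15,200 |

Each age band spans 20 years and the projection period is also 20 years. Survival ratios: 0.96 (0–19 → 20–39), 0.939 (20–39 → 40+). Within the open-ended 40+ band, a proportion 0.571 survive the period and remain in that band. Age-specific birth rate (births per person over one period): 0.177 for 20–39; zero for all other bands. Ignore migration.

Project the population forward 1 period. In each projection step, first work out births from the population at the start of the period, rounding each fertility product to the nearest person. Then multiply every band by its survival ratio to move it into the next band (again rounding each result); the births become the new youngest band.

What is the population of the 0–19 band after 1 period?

4354

[period 1]
Births: 24600 × 0.177 = 4354
20–39: 5800 × 0.96 = 5568
40+: 24600 × 0.939 + 15200 × 0.571 = 23099 + 8679 = 31778
End of period: [4354, 5568, 31778]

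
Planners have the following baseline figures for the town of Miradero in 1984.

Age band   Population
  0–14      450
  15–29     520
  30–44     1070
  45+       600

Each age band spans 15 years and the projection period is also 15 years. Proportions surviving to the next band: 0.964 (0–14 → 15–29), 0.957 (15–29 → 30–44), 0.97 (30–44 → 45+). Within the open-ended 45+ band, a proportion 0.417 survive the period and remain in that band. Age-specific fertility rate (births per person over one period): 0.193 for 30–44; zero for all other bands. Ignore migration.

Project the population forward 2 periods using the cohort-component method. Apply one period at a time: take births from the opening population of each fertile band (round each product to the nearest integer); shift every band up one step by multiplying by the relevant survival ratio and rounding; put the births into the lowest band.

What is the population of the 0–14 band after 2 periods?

(Groups numbered youngest = 1 to oldest = 4.)
After projecting period 1:
Births: 1070 × 0.193 = 207
Group 2: 450 × 0.964 = 434
Group 3: 520 × 0.957 = 498
Group 4: 1070 × 0.97 + 600 × 0.417 = 1038 + 250 = 1288
End of period: [207, 434, 498, 1288]
After projecting period 2:
Births: 498 × 0.193 = 96
Group 2: 207 × 0.964 = 200
Group 3: 434 × 0.957 = 415
Group 4: 498 × 0.97 + 1288 × 0.417 = 483 + 537 = 1020
End of period: [96, 200, 415, 1020]

96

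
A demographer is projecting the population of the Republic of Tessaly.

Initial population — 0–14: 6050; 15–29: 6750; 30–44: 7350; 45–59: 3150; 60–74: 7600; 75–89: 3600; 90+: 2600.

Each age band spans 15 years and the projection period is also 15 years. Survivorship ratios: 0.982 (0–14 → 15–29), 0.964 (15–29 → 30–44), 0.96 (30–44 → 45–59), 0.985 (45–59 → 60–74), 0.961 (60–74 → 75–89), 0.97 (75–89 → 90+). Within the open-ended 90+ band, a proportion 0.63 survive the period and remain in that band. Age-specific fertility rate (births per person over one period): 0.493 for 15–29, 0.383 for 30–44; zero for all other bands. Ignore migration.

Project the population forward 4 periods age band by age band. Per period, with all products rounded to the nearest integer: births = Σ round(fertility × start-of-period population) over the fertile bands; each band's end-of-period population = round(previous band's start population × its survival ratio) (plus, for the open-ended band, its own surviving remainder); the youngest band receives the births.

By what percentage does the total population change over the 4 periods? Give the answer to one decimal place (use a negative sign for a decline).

Numbering the bands 1..7 from youngest to oldest:
— Period 1 —
Births: 6750 × 0.493 = 3328, 7350 × 0.383 = 2815 → total 6143
Band 2: 6050 × 0.982 = 5941
Band 3: 6750 × 0.964 = 6507
Band 4: 7350 × 0.96 = 7056
Band 5: 3150 × 0.985 = 3103
Band 6: 7600 × 0.961 = 7304
Band 7: 3600 × 0.97 + 2600 × 0.63 = 3492 + 1638 = 5130
End of period: [6143, 5941, 6507, 7056, 3103, 7304, 5130]
— Period 2 —
Births: 5941 × 0.493 = 2929, 6507 × 0.383 = 2492 → total 5421
Band 2: 6143 × 0.982 = 6032
Band 3: 5941 × 0.964 = 5727
Band 4: 6507 × 0.96 = 6247
Band 5: 7056 × 0.985 = 6950
Band 6: 3103 × 0.961 = 2982
Band 7: 7304 × 0.97 + 5130 × 0.63 = 7085 + 3232 = 10317
End of period: [5421, 6032, 5727, 6247, 6950, 2982, 10317]
— Period 3 —
Births: 6032 × 0.493 = 2974, 5727 × 0.383 = 2193 → total 5167
Band 2: 5421 × 0.982 = 5323
Band 3: 6032 × 0.964 = 5815
Band 4: 5727 × 0.96 = 5498
Band 5: 6247 × 0.985 = 6153
Band 6: 6950 × 0.961 = 6679
Band 7: 2982 × 0.97 + 10317 × 0.63 = 2893 + 6500 = 9393
End of period: [5167, 5323, 5815, 5498, 6153, 6679, 9393]
— Period 4 —
Births: 5323 × 0.493 = 2624, 5815 × 0.383 = 2227 → total 4851
Band 2: 5167 × 0.982 = 5074
Band 3: 5323 × 0.964 = 5131
Band 4: 5815 × 0.96 = 5582
Band 5: 5498 × 0.985 = 5416
Band 6: 6153 × 0.961 = 5913
Band 7: 6679 × 0.97 + 9393 × 0.63 = 6479 + 5918 = 12397
End of period: [4851, 5074, 5131, 5582, 5416, 5913, 12397]
Total: 37100 → 44364; change = 7264; percentage change = 19.6%

19.6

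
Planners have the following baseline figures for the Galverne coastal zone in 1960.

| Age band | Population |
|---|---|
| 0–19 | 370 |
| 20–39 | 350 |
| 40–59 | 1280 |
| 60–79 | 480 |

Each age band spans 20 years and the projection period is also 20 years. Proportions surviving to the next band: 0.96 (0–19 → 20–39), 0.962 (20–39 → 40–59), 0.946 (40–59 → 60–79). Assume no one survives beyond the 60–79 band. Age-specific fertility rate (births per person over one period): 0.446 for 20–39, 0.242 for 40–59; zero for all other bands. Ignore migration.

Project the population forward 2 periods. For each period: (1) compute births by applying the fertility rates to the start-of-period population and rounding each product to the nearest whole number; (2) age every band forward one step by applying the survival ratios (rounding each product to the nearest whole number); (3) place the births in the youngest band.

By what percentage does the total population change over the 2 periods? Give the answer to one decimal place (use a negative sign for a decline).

-45.6

Period 1:
Births: 350 × 0.446 = 156  |  1280 × 0.242 = 310 → 466
20–39: 370 × 0.96 = 355
40–59: 350 × 0.962 = 337
60–79: 1280 × 0.946 = 1211
→ [466, 355, 337, 1211]
Period 2:
Births: 355 × 0.446 = 158  |  337 × 0.242 = 82 → 240
20–39: 466 × 0.96 = 447
40–59: 355 × 0.962 = 342
60–79: 337 × 0.946 = 319
→ [240, 447, 342, 319]
Total: 2480 → 1348; change = -1132; percentage change = -45.6%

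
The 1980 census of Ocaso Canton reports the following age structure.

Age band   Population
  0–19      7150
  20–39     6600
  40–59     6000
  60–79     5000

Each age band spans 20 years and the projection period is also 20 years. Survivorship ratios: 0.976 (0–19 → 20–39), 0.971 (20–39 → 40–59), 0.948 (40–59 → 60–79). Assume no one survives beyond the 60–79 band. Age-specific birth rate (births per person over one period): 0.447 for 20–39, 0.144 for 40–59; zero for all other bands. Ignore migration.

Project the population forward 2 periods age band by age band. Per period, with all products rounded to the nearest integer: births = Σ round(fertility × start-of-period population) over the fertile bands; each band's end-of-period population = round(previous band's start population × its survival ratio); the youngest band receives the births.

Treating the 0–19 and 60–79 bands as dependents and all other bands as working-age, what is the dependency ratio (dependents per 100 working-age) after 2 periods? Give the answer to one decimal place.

96.4

(Groups numbered youngest = 1 to oldest = 4.)
— Period 1 —
Births: 6600 × 0.447 = 2950 ; 6000 × 0.144 = 864 → 3814
Group 2: 7150 × 0.976 = 6978
Group 3: 6600 × 0.971 = 6409
Group 4: 6000 × 0.948 = 5688
→ [3814, 6978, 6409, 5688]
— Period 2 —
Births: 6978 × 0.447 = 3119 ; 6409 × 0.144 = 923 → 4042
Group 2: 3814 × 0.976 = 3722
Group 3: 6978 × 0.971 = 6776
Group 4: 6409 × 0.948 = 6076
→ [4042, 3722, 6776, 6076]
Dependents (band 0–19 + band 60–79) = 4042 + 6076 = 10118; working-age = 10498; ratio = 10118/10498 × 100 = 96.4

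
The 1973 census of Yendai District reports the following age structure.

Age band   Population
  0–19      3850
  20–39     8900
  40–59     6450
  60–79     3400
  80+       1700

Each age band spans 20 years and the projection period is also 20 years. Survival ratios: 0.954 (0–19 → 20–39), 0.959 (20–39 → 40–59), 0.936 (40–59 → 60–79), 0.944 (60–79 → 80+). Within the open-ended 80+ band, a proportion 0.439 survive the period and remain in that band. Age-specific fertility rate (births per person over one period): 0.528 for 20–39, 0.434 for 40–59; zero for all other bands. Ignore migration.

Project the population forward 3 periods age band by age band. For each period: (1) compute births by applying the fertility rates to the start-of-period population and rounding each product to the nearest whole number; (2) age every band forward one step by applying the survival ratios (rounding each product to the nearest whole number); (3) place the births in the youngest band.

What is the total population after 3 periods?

(Bands numbered youngest = 1 to oldest = 5.)
After projecting period 1:
Births: 8900 * 0.528 = 4699 ; 6450 * 0.434 = 2799 ⇒ total 7498
Band 2: 3850 * 0.954 = 3673
Band 3: 8900 * 0.959 = 8535
Band 4: 6450 * 0.936 = 6037
Band 5: 3400 * 0.944 + 1700 * 0.439 = 3210 + 746 = 3956
End of period: [7498, 3673, 8535, 6037, 3956]
After projecting period 2:
Births: 3673 * 0.528 = 1939 ; 8535 * 0.434 = 3704 ⇒ total 5643
Band 2: 7498 * 0.954 = 7153
Band 3: 3673 * 0.959 = 3522
Band 4: 8535 * 0.936 = 7989
Band 5: 6037 * 0.944 + 3956 * 0.439 = 5699 + 1737 = 7436
End of period: [5643, 7153, 3522, 7989, 7436]
After projecting period 3:
Births: 7153 * 0.528 = 3777 ; 3522 * 0.434 = 1529 ⇒ total 5306
Band 2: 5643 * 0.954 = 5383
Band 3: 7153 * 0.959 = 6860
Band 4: 3522 * 0.936 = 3297
Band 5: 7989 * 0.944 + 7436 * 0.439 = 7542 + 3264 = 10806
End of period: [5306, 5383, 6860, 3297, 10806]
Total after period 3: 5306 + 5383 + 6860 + 3297 + 10806 = 31652

31652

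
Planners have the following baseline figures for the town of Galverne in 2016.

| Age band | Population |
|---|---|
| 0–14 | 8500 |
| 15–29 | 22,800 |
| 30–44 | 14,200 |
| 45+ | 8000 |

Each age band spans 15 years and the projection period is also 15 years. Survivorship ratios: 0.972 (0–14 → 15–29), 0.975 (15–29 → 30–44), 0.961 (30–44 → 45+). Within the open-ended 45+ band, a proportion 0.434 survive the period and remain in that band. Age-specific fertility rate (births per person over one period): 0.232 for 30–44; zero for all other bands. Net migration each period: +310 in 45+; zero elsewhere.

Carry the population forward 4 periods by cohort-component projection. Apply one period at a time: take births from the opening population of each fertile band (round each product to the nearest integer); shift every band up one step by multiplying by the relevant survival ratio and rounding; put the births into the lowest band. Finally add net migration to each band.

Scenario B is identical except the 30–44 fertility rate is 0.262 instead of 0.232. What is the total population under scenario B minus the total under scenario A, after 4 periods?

Let band 1 be 0–14 through band 4 = 45+.
— Period 1 —
Births: 14200 × 0.232 = 3294
Band 2: 8500 × 0.972 = 8262
Band 3: 22800 × 0.975 = 22230
Band 4: 14200 × 0.961 + 8000 × 0.434 = 13646 + 3472 = 17118
Net migration: Band 4 + 310 → 17428
Giving 3294 / 8262 / 22230 / 17428.
— Period 2 —
Births: 22230 × 0.232 = 5157
Band 2: 3294 × 0.972 = 3202
Band 3: 8262 × 0.975 = 8055
Band 4: 22230 × 0.961 + 17428 × 0.434 = 21363 + 7564 = 28927
Net migration: Band 4 + 310 → 29237
Giving 5157 / 3202 / 8055 / 29237.
— Period 3 —
Births: 8055 × 0.232 = 1869
Band 2: 5157 × 0.972 = 5013
Band 3: 3202 × 0.975 = 3122
Band 4: 8055 × 0.961 + 29237 × 0.434 = 7741 + 12689 = 20430
Net migration: Band 4 + 310 → 20740
Giving 1869 / 5013 / 3122 / 20740.
— Period 4 —
Births: 3122 × 0.232 = 724
Band 2: 1869 × 0.972 = 1817
Band 3: 5013 × 0.975 = 4888
Band 4: 3122 × 0.961 + 20740 × 0.434 = 3000 + 9001 = 12001
Net migration: Band 4 + 310 → 12311
Giving 724 / 1817 / 4888 / 12311.
Scenario A total after 4 periods: 19740
Scenario B projection —
— Period 1 —
Births: 14200 × 0.262 = 3720
Band 2: 8500 × 0.972 = 8262
Band 3: 22800 × 0.975 = 22230
Band 4: 14200 × 0.961 + 8000 × 0.434 = 13646 + 3472 = 17118
Net migration: Band 4 + 310 → 17428
Giving 3720 / 8262 / 22230 / 17428.
— Period 2 —
Births: 22230 × 0.262 = 5824
Band 2: 3720 × 0.972 = 3616
Band 3: 8262 × 0.975 = 8055
Band 4: 22230 × 0.961 + 17428 × 0.434 = 21363 + 7564 = 28927
Net migration: Band 4 + 310 → 29237
Giving 5824 / 3616 / 8055 / 29237.
— Period 3 —
Births: 8055 × 0.262 = 2110
Band 2: 5824 × 0.972 = 5661
Band 3: 3616 × 0.975 = 3526
Band 4: 8055 × 0.961 + 29237 × 0.434 = 7741 + 12689 = 20430
Net migration: Band 4 + 310 → 20740
Giving 2110 / 5661 / 3526 / 20740.
— Period 4 —
Births: 3526 × 0.262 = 924
Band 2: 2110 × 0.972 = 2051
Band 3: 5661 × 0.975 = 5519
Band 4: 3526 × 0.961 + 20740 × 0.434 = 3388 + 9001 = 12389
Net migration: Band 4 + 310 → 12699
Giving 924 / 2051 / 5519 / 12699.
Scenario B total after 4 periods: 21193
Difference B − A = 21193 − 19740 = 1453

1453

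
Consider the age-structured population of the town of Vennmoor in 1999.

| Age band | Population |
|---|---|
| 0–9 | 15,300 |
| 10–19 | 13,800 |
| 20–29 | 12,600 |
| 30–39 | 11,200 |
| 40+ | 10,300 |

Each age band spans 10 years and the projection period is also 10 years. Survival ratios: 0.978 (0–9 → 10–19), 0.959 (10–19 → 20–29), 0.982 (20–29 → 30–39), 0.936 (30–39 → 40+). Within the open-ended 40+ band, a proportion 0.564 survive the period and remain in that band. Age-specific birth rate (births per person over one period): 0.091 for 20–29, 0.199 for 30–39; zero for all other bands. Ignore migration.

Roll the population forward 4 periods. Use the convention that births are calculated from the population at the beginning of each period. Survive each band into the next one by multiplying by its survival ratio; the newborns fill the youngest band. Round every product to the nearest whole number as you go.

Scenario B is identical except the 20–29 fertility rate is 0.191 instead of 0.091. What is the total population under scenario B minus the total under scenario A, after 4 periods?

After projecting period 1:
Births: 12600 × 0.091 = 1147, 11200 × 0.199 = 2229 ⇒ total 3376
10–19: 15300 × 0.978 = 14963
20–29: 13800 × 0.959 = 13234
30–39: 12600 × 0.982 = 12373
40+: 11200 × 0.936 + 10300 × 0.564 = 10483 + 5809 = 16292
Population now: 0–9=3376, 10–19=14963, 20–29=13234, 30–39=12373, 40+=16292
After projecting period 2:
Births: 13234 × 0.091 = 1204, 12373 × 0.199 = 2462 ⇒ total 3666
10–19: 3376 × 0.978 = 3302
20–29: 14963 × 0.959 = 14350
30–39: 13234 × 0.982 = 12996
40+: 12373 × 0.936 + 16292 × 0.564 = 11581 + 9189 = 20770
Population now: 0–9=3666, 10–19=3302, 20–29=14350, 30–39=12996, 40+=20770
After projecting period 3:
Births: 14350 × 0.091 = 1306, 12996 × 0.199 = 2586 ⇒ total 3892
10–19: 3666 × 0.978 = 3585
20–29: 3302 × 0.959 = 3167
30–39: 14350 × 0.982 = 14092
40+: 12996 × 0.936 + 20770 × 0.564 = 12164 + 11714 = 23878
Population now: 0–9=3892, 10–19=3585, 20–29=3167, 30–39=14092, 40+=23878
After projecting period 4:
Births: 3167 × 0.091 = 288, 14092 × 0.199 = 2804 ⇒ total 3092
10–19: 3892 × 0.978 = 3806
20–29: 3585 × 0.959 = 3438
30–39: 3167 × 0.982 = 3110
40+: 14092 × 0.936 + 23878 × 0.564 = 13190 + 13467 = 26657
Population now: 0–9=3092, 10–19=3806, 20–29=3438, 30–39=3110, 40+=26657
Scenario A total after 4 periods: 40103
Scenario B projection —
After projecting period 1:
Births: 12600 × 0.191 = 2407, 11200 × 0.199 = 2229 ⇒ total 4636
10–19: 15300 × 0.978 = 14963
20–29: 13800 × 0.959 = 13234
30–39: 12600 × 0.982 = 12373
40+: 11200 × 0.936 + 10300 × 0.564 = 10483 + 5809 = 16292
Population now: 0–9=4636, 10–19=14963, 20–29=13234, 30–39=12373, 40+=16292
After projecting period 2:
Births: 13234 × 0.191 = 2528, 12373 × 0.199 = 2462 ⇒ total 4990
10–19: 4636 × 0.978 = 4534
20–29: 14963 × 0.959 = 14350
30–39: 13234 × 0.982 = 12996
40+: 12373 × 0.936 + 16292 × 0.564 = 11581 + 9189 = 20770
Population now: 0–9=4990, 10–19=4534, 20–29=14350, 30–39=12996, 40+=20770
After projecting period 3:
Births: 14350 × 0.191 = 2741, 12996 × 0.199 = 2586 ⇒ total 5327
10–19: 4990 × 0.978 = 4880
20–29: 4534 × 0.959 = 4348
30–39: 14350 × 0.982 = 14092
40+: 12996 × 0.936 + 20770 × 0.564 = 12164 + 11714 = 23878
Population now: 0–9=5327, 10–19=4880, 20–29=4348, 30–39=14092, 40+=23878
After projecting period 4:
Births: 4348 × 0.191 = 830, 14092 × 0.199 = 2804 ⇒ total 3634
10–19: 5327 × 0.978 = 5210
20–29: 4880 × 0.959 = 4680
30–39: 4348 × 0.982 = 4270
40+: 14092 × 0.936 + 23878 × 0.564 = 13190 + 13467 = 26657
Population now: 0–9=3634, 10–19=5210, 20–29=4680, 30–39=4270, 40+=26657
Scenario B total after 4 periods: 44451
Difference B − A = 44451 − 40103 = 4348

4348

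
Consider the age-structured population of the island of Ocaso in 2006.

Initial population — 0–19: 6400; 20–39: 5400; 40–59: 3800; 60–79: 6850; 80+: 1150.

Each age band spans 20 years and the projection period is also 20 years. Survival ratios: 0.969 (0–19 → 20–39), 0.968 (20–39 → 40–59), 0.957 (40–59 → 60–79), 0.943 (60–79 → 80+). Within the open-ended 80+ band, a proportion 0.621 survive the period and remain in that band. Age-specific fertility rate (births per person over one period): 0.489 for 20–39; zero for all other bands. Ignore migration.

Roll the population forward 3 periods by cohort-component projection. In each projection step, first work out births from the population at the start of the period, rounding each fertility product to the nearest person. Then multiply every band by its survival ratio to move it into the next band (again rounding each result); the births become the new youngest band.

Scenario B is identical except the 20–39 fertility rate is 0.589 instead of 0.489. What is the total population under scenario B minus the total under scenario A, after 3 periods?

1671

Let band 1 be 0–19 through band 5 = 80+.
After projecting period 1:
Births: 5400 * 0.489 = 2641
Band 2: 6400 * 0.969 = 6202
Band 3: 5400 * 0.968 = 5227
Band 4: 3800 * 0.957 = 3637
Band 5: 6850 * 0.943 + 1150 * 0.621 = 6460 + 714 = 7174
End of period: [2641, 6202, 5227, 3637, 7174]
After projecting period 2:
Births: 6202 * 0.489 = 3033
Band 2: 2641 * 0.969 = 2559
Band 3: 6202 * 0.968 = 6004
Band 4: 5227 * 0.957 = 5002
Band 5: 3637 * 0.943 + 7174 * 0.621 = 3430 + 4455 = 7885
End of period: [3033, 2559, 6004, 5002, 7885]
After projecting period 3:
Births: 2559 * 0.489 = 1251
Band 2: 3033 * 0.969 = 2939
Band 3: 2559 * 0.968 = 2477
Band 4: 6004 * 0.957 = 5746
Band 5: 5002 * 0.943 + 7885 * 0.621 = 4717 + 4897 = 9614
End of period: [1251, 2939, 2477, 5746, 9614]
Scenario A total after 3 periods: 22027
Scenario B projection —
After projecting period 1:
Births: 5400 * 0.589 = 3181
Band 2: 6400 * 0.969 = 6202
Band 3: 5400 * 0.968 = 5227
Band 4: 3800 * 0.957 = 3637
Band 5: 6850 * 0.943 + 1150 * 0.621 = 6460 + 714 = 7174
End of period: [3181, 6202, 5227, 3637, 7174]
After projecting period 2:
Births: 6202 * 0.589 = 3653
Band 2: 3181 * 0.969 = 3082
Band 3: 6202 * 0.968 = 6004
Band 4: 5227 * 0.957 = 5002
Band 5: 3637 * 0.943 + 7174 * 0.621 = 3430 + 4455 = 7885
End of period: [3653, 3082, 6004, 5002, 7885]
After projecting period 3:
Births: 3082 * 0.589 = 1815
Band 2: 3653 * 0.969 = 3540
Band 3: 3082 * 0.968 = 2983
Band 4: 6004 * 0.957 = 5746
Band 5: 5002 * 0.943 + 7885 * 0.621 = 4717 + 4897 = 9614
End of period: [1815, 3540, 2983, 5746, 9614]
Scenario B total after 3 periods: 23698
Difference B − A = 23698 − 22027 = 1671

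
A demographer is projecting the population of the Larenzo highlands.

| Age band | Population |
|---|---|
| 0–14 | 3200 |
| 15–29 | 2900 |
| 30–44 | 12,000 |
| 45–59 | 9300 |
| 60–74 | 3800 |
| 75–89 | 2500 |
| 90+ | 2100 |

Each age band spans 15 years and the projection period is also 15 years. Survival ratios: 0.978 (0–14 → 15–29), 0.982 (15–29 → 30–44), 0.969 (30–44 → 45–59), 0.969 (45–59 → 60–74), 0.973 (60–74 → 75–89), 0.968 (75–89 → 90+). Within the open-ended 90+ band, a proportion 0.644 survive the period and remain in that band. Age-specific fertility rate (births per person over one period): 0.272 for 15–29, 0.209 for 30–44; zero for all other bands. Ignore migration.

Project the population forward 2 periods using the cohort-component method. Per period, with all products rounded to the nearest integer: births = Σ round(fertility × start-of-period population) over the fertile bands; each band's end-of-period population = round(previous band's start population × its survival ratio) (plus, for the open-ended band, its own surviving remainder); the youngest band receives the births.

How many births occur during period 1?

(Groups numbered youngest = 1 to oldest = 7.)
Period 1.
Births: 2900 * 0.272 = 789, 12000 * 0.209 = 2508 → total 3297
Group 2: 3200 * 0.978 = 3130
Group 3: 2900 * 0.982 = 2848
Group 4: 12000 * 0.969 = 11628
Group 5: 9300 * 0.969 = 9012
Group 6: 3800 * 0.973 = 3697
Group 7: 2500 * 0.968 + 2100 * 0.644 = 2420 + 1352 = 3772
Population now: 0–14=3297, 15–29=3130, 30–44=2848, 45–59=11628, 60–74=9012, 75–89=3697, 90+=3772

3297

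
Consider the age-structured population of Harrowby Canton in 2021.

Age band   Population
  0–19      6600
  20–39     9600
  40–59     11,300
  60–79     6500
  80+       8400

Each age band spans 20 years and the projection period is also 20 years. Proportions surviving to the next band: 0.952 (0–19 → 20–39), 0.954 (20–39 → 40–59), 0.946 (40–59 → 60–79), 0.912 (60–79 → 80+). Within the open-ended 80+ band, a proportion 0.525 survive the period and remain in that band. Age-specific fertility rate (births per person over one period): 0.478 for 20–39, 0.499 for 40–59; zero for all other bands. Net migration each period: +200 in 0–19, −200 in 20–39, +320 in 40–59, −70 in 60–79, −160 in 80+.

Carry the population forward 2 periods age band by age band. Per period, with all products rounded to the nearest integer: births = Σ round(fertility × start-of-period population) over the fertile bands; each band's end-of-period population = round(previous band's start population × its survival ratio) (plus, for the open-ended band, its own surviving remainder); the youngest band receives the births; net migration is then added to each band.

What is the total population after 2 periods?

47452

(Bands numbered youngest = 1 to oldest = 5.)
After projecting period 1:
Births: 9600 × 0.478 = 4589  |  11300 × 0.499 = 5639 → total 10228
Band 2: 6600 × 0.952 = 6283
Band 3: 9600 × 0.954 = 9158
Band 4: 11300 × 0.946 = 10690
Band 5: 6500 × 0.912 + 8400 × 0.525 = 5928 + 4410 = 10338
Net migration: Band 1 + 200 → 10428; Band 2 − 200 → 6083; Band 3 + 320 → 9478; Band 4 − 70 → 10620; Band 5 − 160 → 10178
Giving 10428 / 6083 / 9478 / 10620 / 10178.
After projecting period 2:
Births: 6083 × 0.478 = 2908  |  9478 × 0.499 = 4730 → total 7638
Band 2: 10428 × 0.952 = 9927
Band 3: 6083 × 0.954 = 5803
Band 4: 9478 × 0.946 = 8966
Band 5: 10620 × 0.912 + 10178 × 0.525 = 9685 + 5343 = 15028
Net migration: Band 1 + 200 → 7838; Band 2 − 200 → 9727; Band 3 + 320 → 6123; Band 4 − 70 → 8896; Band 5 − 160 → 14868
Giving 7838 / 9727 / 6123 / 8896 / 14868.
Total after period 2: 7838 + 9727 + 6123 + 8896 + 14868 = 47452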